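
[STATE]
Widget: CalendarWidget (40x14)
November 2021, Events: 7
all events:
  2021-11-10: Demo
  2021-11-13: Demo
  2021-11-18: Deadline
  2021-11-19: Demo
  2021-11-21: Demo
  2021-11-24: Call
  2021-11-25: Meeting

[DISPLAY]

             November 2021              
Mo Tu We Th Fr Sa Su                    
 1  2  3  4  5  6  7                    
 8  9 10* 11 12 13* 14                  
15 16 17 18* 19* 20 21*                 
22 23 24* 25* 26 27 28                  
29 30                                   
                                        
                                        
                                        
                                        
                                        
                                        
                                        


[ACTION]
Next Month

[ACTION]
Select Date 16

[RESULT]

             December 2021              
Mo Tu We Th Fr Sa Su                    
       1  2  3  4  5                    
 6  7  8  9 10 11 12                    
13 14 15 [16] 17 18 19                  
20 21 22 23 24 25 26                    
27 28 29 30 31                          
                                        
                                        
                                        
                                        
                                        
                                        
                                        


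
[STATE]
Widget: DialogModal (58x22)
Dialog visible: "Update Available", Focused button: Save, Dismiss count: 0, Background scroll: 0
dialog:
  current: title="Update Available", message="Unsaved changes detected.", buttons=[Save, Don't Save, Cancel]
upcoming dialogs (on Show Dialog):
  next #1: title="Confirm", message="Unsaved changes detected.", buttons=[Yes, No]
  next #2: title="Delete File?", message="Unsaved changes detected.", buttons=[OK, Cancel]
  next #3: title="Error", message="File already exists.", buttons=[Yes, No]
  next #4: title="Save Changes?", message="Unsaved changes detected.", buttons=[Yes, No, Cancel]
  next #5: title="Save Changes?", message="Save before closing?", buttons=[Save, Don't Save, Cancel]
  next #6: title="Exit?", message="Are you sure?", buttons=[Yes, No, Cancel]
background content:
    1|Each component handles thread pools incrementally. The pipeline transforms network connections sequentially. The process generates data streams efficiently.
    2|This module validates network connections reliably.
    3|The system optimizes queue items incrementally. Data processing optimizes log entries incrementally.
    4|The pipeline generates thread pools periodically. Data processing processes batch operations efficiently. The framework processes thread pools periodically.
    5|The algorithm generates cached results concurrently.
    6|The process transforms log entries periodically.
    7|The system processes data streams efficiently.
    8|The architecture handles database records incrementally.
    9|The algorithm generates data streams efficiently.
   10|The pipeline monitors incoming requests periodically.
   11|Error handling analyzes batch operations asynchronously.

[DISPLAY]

Each component handles thread pools incrementally. The pip
This module validates network connections reliably.       
The system optimizes queue items incrementally. Data proce
The pipeline generates thread pools periodically. Data pro
The algorithm generates cached results concurrently.      
The process transforms log entries periodically.          
The system processes data streams efficiently.            
The architecture handles database records incrementally.  
The algorithm┌──────────────────────────────┐tly.         
The pipeline │       Update Available       │dically.     
Error handlin│  Unsaved changes detected.   │chronously.  
             │ [Save]  Don't Save   Cancel  │             
             └──────────────────────────────┘             
                                                          
                                                          
                                                          
                                                          
                                                          
                                                          
                                                          
                                                          
                                                          


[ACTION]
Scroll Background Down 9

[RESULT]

The pipeline monitors incoming requests periodically.     
Error handling analyzes batch operations asynchronously.  
                                                          
                                                          
                                                          
                                                          
                                                          
                                                          
             ┌──────────────────────────────┐             
             │       Update Available       │             
             │  Unsaved changes detected.   │             
             │ [Save]  Don't Save   Cancel  │             
             └──────────────────────────────┘             
                                                          
                                                          
                                                          
                                                          
                                                          
                                                          
                                                          
                                                          
                                                          


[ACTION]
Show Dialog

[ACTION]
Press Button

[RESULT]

The pipeline monitors incoming requests periodically.     
Error handling analyzes batch operations asynchronously.  
                                                          
                                                          
                                                          
                                                          
                                                          
                                                          
                                                          
                                                          
                                                          
                                                          
                                                          
                                                          
                                                          
                                                          
                                                          
                                                          
                                                          
                                                          
                                                          
                                                          


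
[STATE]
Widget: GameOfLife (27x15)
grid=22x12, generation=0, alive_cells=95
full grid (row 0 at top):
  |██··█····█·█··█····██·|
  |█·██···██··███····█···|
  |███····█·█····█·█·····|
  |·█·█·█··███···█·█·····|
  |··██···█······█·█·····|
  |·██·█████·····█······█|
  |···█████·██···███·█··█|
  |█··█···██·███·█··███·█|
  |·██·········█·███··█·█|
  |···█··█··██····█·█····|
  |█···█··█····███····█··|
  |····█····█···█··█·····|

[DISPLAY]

Gen: 0                     
██··█····█·█··█····██·     
█·██···██··███····█···     
███····█·█····█·█·····     
·█·█·█··███···█·█·····     
··██···█······█·█·····     
·██·█████·····█······█     
···█████·██···███·█··█     
█··█···██·███·█··███·█     
·██·········█·███··█·█     
···█··█··██····█·█····     
█···█··█····███····█··     
····█····█···█··█·····     
                           
                           


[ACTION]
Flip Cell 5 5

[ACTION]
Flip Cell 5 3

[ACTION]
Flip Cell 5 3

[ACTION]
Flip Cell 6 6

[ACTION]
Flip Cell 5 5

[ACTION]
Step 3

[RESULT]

Gen: 3                     
·████··████···········     
·█··██·█·········██···     
·········█········█···     
···███·█···█····███···     
········█·█·······█···     
·······█·······██·██··     
███····███······█··█··     
··█··██···██···█·█··█·     
█·█··██·██········███·     
···███·█··██······██··     
···██···██············     
···██····█·█··········     
                           
                           


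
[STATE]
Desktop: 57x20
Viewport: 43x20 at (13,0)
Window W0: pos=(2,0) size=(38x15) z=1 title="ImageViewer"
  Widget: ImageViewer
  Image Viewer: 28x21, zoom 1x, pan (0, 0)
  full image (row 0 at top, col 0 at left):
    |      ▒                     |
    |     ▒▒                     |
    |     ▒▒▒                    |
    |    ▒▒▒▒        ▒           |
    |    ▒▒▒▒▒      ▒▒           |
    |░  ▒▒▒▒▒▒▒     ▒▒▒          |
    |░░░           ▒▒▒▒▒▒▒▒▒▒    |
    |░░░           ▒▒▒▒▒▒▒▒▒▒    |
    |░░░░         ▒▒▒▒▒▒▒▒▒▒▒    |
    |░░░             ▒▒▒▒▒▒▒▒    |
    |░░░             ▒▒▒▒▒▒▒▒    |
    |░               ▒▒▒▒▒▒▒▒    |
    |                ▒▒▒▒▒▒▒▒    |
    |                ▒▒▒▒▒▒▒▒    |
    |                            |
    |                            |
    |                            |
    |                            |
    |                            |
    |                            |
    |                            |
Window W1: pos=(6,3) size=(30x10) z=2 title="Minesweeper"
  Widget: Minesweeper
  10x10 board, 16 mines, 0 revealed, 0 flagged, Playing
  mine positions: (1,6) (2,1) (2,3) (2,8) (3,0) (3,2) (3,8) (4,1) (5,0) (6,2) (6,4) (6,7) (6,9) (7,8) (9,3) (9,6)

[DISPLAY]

━━━━━━━━━━━━━━━━━━━━━━━━━━┓                
er                        ┃                
──────────────────────────┨                
━━━━━━━━━━━━━━━━━━━━━━┓   ┃                
weeper                ┃   ┃                
──────────────────────┨   ┃                
■■■■                  ┃   ┃                
■■■■                  ┃   ┃                
■■■■                  ┃   ┃                
■■■■                  ┃   ┃                
■■■■                  ┃   ┃                
■■■■                  ┃   ┃                
━━━━━━━━━━━━━━━━━━━━━━┛   ┃                
      ▒▒▒▒▒▒▒▒            ┃                
━━━━━━━━━━━━━━━━━━━━━━━━━━┛                
                                           
                                           
                                           
                                           
                                           


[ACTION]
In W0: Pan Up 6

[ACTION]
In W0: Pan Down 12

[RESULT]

━━━━━━━━━━━━━━━━━━━━━━━━━━┓                
er                        ┃                
──────────────────────────┨                
━━━━━━━━━━━━━━━━━━━━━━┓   ┃                
weeper                ┃   ┃                
──────────────────────┨   ┃                
■■■■                  ┃   ┃                
■■■■                  ┃   ┃                
■■■■                  ┃   ┃                
■■■■                  ┃   ┃                
■■■■                  ┃   ┃                
■■■■                  ┃   ┃                
━━━━━━━━━━━━━━━━━━━━━━┛   ┃                
                          ┃                
━━━━━━━━━━━━━━━━━━━━━━━━━━┛                
                                           
                                           
                                           
                                           
                                           


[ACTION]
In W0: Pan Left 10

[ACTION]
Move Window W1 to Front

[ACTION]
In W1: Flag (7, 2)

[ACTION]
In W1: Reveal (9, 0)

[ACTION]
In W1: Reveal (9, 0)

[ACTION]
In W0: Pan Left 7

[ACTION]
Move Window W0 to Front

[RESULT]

━━━━━━━━━━━━━━━━━━━━━━━━━━┓                
er                        ┃                
──────────────────────────┨                
      ▒▒▒▒▒▒▒▒            ┃                
      ▒▒▒▒▒▒▒▒            ┃                
                          ┃                
                          ┃                
                          ┃                
                          ┃                
                          ┃                
                          ┃                
                          ┃                
                          ┃                
                          ┃                
━━━━━━━━━━━━━━━━━━━━━━━━━━┛                
                                           
                                           
                                           
                                           
                                           


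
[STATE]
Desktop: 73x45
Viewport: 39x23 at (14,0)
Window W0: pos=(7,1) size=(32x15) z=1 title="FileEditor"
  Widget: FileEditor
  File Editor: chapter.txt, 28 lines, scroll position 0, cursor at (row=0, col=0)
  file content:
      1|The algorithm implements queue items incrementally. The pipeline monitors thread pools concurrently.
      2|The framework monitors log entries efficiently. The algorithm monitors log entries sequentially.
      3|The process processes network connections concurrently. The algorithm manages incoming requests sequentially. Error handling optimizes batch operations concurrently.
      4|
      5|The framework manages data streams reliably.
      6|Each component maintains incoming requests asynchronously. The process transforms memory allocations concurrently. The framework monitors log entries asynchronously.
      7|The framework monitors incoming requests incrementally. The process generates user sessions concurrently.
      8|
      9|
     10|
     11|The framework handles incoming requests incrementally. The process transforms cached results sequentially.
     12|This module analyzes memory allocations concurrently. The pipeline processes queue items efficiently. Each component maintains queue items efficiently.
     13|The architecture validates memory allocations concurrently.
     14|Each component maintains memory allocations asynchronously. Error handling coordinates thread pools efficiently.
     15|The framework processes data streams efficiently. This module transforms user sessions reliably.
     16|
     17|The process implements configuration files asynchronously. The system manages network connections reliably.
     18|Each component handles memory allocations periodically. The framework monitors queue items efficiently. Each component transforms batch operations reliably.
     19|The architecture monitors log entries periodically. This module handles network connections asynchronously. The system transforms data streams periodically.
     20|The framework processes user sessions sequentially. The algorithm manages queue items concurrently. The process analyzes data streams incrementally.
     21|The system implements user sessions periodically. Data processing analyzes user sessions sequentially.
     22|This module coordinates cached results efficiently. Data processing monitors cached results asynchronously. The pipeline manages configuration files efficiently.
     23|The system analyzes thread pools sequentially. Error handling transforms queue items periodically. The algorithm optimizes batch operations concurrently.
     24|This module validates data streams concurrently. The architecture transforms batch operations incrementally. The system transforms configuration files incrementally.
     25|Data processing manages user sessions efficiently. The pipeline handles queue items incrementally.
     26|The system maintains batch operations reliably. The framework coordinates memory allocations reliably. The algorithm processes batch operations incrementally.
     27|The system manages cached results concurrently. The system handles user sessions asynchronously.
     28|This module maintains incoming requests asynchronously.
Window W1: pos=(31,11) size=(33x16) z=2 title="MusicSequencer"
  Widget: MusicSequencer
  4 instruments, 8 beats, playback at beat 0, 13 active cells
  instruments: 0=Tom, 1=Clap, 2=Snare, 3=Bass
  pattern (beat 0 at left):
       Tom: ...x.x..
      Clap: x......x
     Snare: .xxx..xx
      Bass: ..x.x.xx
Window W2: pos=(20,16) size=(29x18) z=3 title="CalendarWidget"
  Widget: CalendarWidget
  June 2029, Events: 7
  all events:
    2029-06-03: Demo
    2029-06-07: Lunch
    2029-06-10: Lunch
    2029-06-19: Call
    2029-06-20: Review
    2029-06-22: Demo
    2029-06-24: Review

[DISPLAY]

                                       
━━━━━━━━━━━━━━━━━━━━━━━━┓              
ditor                   ┃              
────────────────────────┨              
gorithm implements queu▲┃              
amework monitors log en█┃              
ocess processes network░┃              
                       ░┃              
amework manages data st░┃              
omponent maintains inco░┃              
amework monitors incomi░┃              
                 ┏━━━━━━━━━━━━━━━━━━━━━
                 ┃ MusicSequencer      
                 ┠─────────────────────
amework handles i┃      ▼1234567       
━━━━━━━━━━━━━━━━━┃   Tom···█·█··       
      ┏━━━━━━━━━━━━━━━━━━━━━━━━━━━┓    
      ┃ CalendarWidget            ┃    
      ┠───────────────────────────┨    
      ┃         June 2029         ┃    
      ┃Mo Tu We Th Fr Sa Su       ┃    
      ┃             1  2  3*      ┃    
      ┃ 4  5  6  7*  8  9 10*     ┃    


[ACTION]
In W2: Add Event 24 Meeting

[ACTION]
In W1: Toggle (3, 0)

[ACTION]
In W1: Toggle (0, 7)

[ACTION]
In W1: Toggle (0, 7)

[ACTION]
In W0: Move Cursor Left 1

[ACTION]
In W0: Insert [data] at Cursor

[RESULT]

                                       
━━━━━━━━━━━━━━━━━━━━━━━━┓              
ditor                   ┃              
────────────────────────┨              
e algorithm implements ▲┃              
amework monitors log en█┃              
ocess processes network░┃              
                       ░┃              
amework manages data st░┃              
omponent maintains inco░┃              
amework monitors incomi░┃              
                 ┏━━━━━━━━━━━━━━━━━━━━━
                 ┃ MusicSequencer      
                 ┠─────────────────────
amework handles i┃      ▼1234567       
━━━━━━━━━━━━━━━━━┃   Tom···█·█··       
      ┏━━━━━━━━━━━━━━━━━━━━━━━━━━━┓    
      ┃ CalendarWidget            ┃    
      ┠───────────────────────────┨    
      ┃         June 2029         ┃    
      ┃Mo Tu We Th Fr Sa Su       ┃    
      ┃             1  2  3*      ┃    
      ┃ 4  5  6  7*  8  9 10*     ┃    


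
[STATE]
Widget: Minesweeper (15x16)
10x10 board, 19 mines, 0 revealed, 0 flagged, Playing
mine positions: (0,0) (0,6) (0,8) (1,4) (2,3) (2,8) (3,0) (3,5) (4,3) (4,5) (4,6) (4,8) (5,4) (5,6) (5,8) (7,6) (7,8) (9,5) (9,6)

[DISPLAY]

■■■■■■■■■■     
■■■■■■■■■■     
■■■■■■■■■■     
■■■■■■■■■■     
■■■■■■■■■■     
■■■■■■■■■■     
■■■■■■■■■■     
■■■■■■■■■■     
■■■■■■■■■■     
■■■■■■■■■■     
               
               
               
               
               
               


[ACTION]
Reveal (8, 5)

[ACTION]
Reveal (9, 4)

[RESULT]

■■■■■■■■■■     
■■■■■■■■■■     
■■■■■■■■■■     
■■■■■■■■■■     
■■■■■■■■■■     
■■■■■■■■■■     
■■■■■■■■■■     
■■■■■■■■■■     
■■■■■3■■■■     
■■■■1■■■■■     
               
               
               
               
               
               


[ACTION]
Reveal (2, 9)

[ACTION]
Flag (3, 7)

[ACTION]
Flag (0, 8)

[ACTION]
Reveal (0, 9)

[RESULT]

■■■■■■■■⚑1     
■■■■■■■■■■     
■■■■■■■■■1     
■■■■■■■⚑■■     
■■■■■■■■■■     
■■■■■■■■■■     
■■■■■■■■■■     
■■■■■■■■■■     
■■■■■3■■■■     
■■■■1■■■■■     
               
               
               
               
               
               


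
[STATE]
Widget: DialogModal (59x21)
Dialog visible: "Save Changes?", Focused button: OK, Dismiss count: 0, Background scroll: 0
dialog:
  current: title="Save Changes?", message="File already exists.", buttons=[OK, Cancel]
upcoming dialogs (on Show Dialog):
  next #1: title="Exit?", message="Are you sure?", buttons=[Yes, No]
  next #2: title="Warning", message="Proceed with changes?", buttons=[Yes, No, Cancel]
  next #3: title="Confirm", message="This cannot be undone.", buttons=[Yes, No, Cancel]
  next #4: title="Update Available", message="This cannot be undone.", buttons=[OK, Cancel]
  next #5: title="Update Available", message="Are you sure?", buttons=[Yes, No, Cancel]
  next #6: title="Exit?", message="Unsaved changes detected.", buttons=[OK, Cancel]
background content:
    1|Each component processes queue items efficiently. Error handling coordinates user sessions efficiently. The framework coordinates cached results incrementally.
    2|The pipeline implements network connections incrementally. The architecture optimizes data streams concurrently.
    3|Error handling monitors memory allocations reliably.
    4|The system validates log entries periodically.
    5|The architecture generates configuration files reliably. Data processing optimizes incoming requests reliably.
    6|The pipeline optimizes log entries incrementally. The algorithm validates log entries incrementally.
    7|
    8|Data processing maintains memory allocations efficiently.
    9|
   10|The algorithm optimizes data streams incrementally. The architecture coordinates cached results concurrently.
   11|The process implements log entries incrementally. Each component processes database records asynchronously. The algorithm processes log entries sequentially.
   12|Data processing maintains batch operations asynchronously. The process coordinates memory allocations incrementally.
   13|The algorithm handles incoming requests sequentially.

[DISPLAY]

Each component processes queue items efficiently. Error han
The pipeline implements network connections incrementally. 
Error handling monitors memory allocations reliably.       
The system validates log entries periodically.             
The architecture generates configuration files reliably. Da
The pipeline optimizes log entries incrementally. The algor
                                                           
Data processing maintains memory allocations efficiently.  
                 ┌──────────────────────┐                  
The algorithm opt│    Save Changes?     │ementally. The arc
The process imple│ File already exists. │entally. Each comp
Data processing m│    [OK]  Cancel      │s asynchronously. 
The algorithm han└──────────────────────┘equentially.      
                                                           
                                                           
                                                           
                                                           
                                                           
                                                           
                                                           
                                                           


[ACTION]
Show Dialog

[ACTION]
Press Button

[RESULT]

Each component processes queue items efficiently. Error han
The pipeline implements network connections incrementally. 
Error handling monitors memory allocations reliably.       
The system validates log entries periodically.             
The architecture generates configuration files reliably. Da
The pipeline optimizes log entries incrementally. The algor
                                                           
Data processing maintains memory allocations efficiently.  
                                                           
The algorithm optimizes data streams incrementally. The arc
The process implements log entries incrementally. Each comp
Data processing maintains batch operations asynchronously. 
The algorithm handles incoming requests sequentially.      
                                                           
                                                           
                                                           
                                                           
                                                           
                                                           
                                                           
                                                           


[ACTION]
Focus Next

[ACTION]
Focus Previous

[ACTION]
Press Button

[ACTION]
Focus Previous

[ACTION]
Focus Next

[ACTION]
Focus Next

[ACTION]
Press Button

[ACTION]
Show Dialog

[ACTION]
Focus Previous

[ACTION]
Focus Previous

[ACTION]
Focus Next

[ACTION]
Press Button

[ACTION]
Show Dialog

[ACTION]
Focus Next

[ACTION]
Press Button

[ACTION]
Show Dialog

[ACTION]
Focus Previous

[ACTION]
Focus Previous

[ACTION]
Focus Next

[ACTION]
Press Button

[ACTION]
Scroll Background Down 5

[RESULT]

The pipeline optimizes log entries incrementally. The algor
                                                           
Data processing maintains memory allocations efficiently.  
                                                           
The algorithm optimizes data streams incrementally. The arc
The process implements log entries incrementally. Each comp
Data processing maintains batch operations asynchronously. 
The algorithm handles incoming requests sequentially.      
                                                           
                                                           
                                                           
                                                           
                                                           
                                                           
                                                           
                                                           
                                                           
                                                           
                                                           
                                                           
                                                           


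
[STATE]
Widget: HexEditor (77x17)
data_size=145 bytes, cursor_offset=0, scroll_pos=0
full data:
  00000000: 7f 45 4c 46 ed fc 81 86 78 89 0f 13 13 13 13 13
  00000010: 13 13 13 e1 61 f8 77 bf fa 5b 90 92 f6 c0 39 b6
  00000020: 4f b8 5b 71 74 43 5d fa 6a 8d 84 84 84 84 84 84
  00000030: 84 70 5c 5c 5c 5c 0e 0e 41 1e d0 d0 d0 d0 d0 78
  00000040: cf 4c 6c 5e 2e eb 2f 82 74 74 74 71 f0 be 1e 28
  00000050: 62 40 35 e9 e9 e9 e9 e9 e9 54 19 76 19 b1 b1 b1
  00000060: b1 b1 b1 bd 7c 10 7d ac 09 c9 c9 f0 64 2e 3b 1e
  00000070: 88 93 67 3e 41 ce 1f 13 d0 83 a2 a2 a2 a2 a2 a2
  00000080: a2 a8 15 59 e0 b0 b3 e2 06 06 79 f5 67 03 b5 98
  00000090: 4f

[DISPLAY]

00000000  7F 45 4c 46 ed fc 81 86  78 89 0f 13 13 13 13 13  |.ELF....x.......
00000010  13 13 13 e1 61 f8 77 bf  fa 5b 90 92 f6 c0 39 b6  |....a.w..[....9.
00000020  4f b8 5b 71 74 43 5d fa  6a 8d 84 84 84 84 84 84  |O.[qtC].j.......
00000030  84 70 5c 5c 5c 5c 0e 0e  41 1e d0 d0 d0 d0 d0 78  |.p\\\\..A......x
00000040  cf 4c 6c 5e 2e eb 2f 82  74 74 74 71 f0 be 1e 28  |.Ll^../.tttq...(
00000050  62 40 35 e9 e9 e9 e9 e9  e9 54 19 76 19 b1 b1 b1  |b@5......T.v....
00000060  b1 b1 b1 bd 7c 10 7d ac  09 c9 c9 f0 64 2e 3b 1e  |....|.}.....d.;.
00000070  88 93 67 3e 41 ce 1f 13  d0 83 a2 a2 a2 a2 a2 a2  |..g>A...........
00000080  a2 a8 15 59 e0 b0 b3 e2  06 06 79 f5 67 03 b5 98  |...Y......y.g...
00000090  4f                                                |O               
                                                                             
                                                                             
                                                                             
                                                                             
                                                                             
                                                                             
                                                                             


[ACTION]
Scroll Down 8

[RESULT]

00000080  a2 a8 15 59 e0 b0 b3 e2  06 06 79 f5 67 03 b5 98  |...Y......y.g...
00000090  4f                                                |O               
                                                                             
                                                                             
                                                                             
                                                                             
                                                                             
                                                                             
                                                                             
                                                                             
                                                                             
                                                                             
                                                                             
                                                                             
                                                                             
                                                                             
                                                                             


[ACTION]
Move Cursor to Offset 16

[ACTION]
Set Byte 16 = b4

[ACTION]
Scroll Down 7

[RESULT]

00000090  4f                                                |O               
                                                                             
                                                                             
                                                                             
                                                                             
                                                                             
                                                                             
                                                                             
                                                                             
                                                                             
                                                                             
                                                                             
                                                                             
                                                                             
                                                                             
                                                                             
                                                                             


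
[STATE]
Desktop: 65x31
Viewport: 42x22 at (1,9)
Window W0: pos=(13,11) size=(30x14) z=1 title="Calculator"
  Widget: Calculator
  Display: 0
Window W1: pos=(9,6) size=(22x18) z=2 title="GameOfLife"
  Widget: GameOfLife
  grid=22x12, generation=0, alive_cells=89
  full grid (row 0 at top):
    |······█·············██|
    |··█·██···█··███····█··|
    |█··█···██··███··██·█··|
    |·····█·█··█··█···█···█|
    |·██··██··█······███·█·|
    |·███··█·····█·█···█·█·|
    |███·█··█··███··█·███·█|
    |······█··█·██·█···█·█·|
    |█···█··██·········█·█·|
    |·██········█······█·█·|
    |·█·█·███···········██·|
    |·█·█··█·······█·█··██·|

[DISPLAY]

        ┃Gen: 0              ┃            
        ┃·····█·············█┃            
        ┃·█·██···█··███····█·┃━━━━━━━━━━━┓
        ┃··█···██··███··██·█·┃           ┃
        ┃····█·█··█··█···█···┃───────────┨
        ┃██··██··█······███·█┃          0┃
        ┃███··█·····█·█···█·█┃           ┃
        ┃██·█··█··███··█·███·┃           ┃
        ┃·····█··█·██·█···█·█┃           ┃
        ┃···█··██·········█·█┃           ┃
        ┃██········█······█·█┃           ┃
        ┃█·█·███···········██┃           ┃
        ┃█·█··█·······█·█··██┃           ┃
        ┃                    ┃           ┃
        ┗━━━━━━━━━━━━━━━━━━━━┛           ┃
            ┗━━━━━━━━━━━━━━━━━━━━━━━━━━━━┛
                                          
                                          
                                          
                                          
                                          
                                          


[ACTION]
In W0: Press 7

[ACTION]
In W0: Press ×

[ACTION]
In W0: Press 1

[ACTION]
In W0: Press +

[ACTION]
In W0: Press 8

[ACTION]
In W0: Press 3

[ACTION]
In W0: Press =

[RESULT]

        ┃Gen: 0              ┃            
        ┃·····█·············█┃            
        ┃·█·██···█··███····█·┃━━━━━━━━━━━┓
        ┃··█···██··███··██·█·┃           ┃
        ┃····█·█··█··█···█···┃───────────┨
        ┃██··██··█······███·█┃         90┃
        ┃███··█·····█·█···█·█┃           ┃
        ┃██·█··█··███··█·███·┃           ┃
        ┃·····█··█·██·█···█·█┃           ┃
        ┃···█··██·········█·█┃           ┃
        ┃██········█······█·█┃           ┃
        ┃█·█·███···········██┃           ┃
        ┃█·█··█·······█·█··██┃           ┃
        ┃                    ┃           ┃
        ┗━━━━━━━━━━━━━━━━━━━━┛           ┃
            ┗━━━━━━━━━━━━━━━━━━━━━━━━━━━━┛
                                          
                                          
                                          
                                          
                                          
                                          


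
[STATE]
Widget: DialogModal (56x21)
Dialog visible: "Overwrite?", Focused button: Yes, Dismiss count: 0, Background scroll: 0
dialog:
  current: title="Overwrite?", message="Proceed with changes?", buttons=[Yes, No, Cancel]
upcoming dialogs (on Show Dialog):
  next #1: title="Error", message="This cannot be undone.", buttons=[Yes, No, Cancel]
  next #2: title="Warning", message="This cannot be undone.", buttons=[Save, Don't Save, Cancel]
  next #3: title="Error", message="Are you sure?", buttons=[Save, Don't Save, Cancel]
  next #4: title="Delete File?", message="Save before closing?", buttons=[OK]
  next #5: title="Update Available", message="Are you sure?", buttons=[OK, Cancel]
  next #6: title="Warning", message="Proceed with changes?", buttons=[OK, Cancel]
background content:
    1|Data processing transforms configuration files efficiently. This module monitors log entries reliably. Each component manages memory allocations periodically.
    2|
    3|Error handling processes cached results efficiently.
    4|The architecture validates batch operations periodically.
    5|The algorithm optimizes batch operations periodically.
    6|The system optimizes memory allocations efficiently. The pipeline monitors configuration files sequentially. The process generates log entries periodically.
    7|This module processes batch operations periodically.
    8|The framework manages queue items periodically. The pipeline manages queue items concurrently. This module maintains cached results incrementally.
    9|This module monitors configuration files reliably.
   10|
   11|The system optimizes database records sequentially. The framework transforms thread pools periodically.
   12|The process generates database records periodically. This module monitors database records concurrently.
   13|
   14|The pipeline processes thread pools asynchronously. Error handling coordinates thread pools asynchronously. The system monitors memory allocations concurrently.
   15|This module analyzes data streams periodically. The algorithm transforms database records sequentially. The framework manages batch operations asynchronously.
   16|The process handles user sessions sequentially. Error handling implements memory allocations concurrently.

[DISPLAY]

Data processing transforms configuration files efficient
                                                        
Error handling processes cached results efficiently.    
The architecture validates batch operations periodically
The algorithm optimizes batch operations periodically.  
The system optimizes memory allocations efficiently. The
This module processes batch operations periodically.    
The framework manages queue items periodically. The pipe
This module mon┌───────────────────────┐ reliably.      
               │       Overwrite?      │                
The system opti│ Proceed with changes? │quentially. The 
The process gen│  [Yes]  No   Cancel   │eriodically. Thi
               └───────────────────────┘                
The pipeline processes thread pools asynchronously. Erro
This module analyzes data streams periodically. The algo
The process handles user sessions sequentially. Error ha
                                                        
                                                        
                                                        
                                                        
                                                        


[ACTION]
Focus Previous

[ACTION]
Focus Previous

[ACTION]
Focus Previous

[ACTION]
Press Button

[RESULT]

Data processing transforms configuration files efficient
                                                        
Error handling processes cached results efficiently.    
The architecture validates batch operations periodically
The algorithm optimizes batch operations periodically.  
The system optimizes memory allocations efficiently. The
This module processes batch operations periodically.    
The framework manages queue items periodically. The pipe
This module monitors configuration files reliably.      
                                                        
The system optimizes database records sequentially. The 
The process generates database records periodically. Thi
                                                        
The pipeline processes thread pools asynchronously. Erro
This module analyzes data streams periodically. The algo
The process handles user sessions sequentially. Error ha
                                                        
                                                        
                                                        
                                                        
                                                        


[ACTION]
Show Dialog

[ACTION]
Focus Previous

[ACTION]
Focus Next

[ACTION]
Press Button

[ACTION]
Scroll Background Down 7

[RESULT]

The framework manages queue items periodically. The pipe
This module monitors configuration files reliably.      
                                                        
The system optimizes database records sequentially. The 
The process generates database records periodically. Thi
                                                        
The pipeline processes thread pools asynchronously. Erro
This module analyzes data streams periodically. The algo
The process handles user sessions sequentially. Error ha
                                                        
                                                        
                                                        
                                                        
                                                        
                                                        
                                                        
                                                        
                                                        
                                                        
                                                        
                                                        
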